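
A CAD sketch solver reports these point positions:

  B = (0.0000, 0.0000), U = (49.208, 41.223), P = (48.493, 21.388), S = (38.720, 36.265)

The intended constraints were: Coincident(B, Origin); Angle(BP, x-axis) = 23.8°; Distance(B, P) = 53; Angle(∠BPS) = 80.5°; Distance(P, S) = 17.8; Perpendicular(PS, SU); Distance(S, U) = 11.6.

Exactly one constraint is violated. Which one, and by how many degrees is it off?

Perpendicular(PS, SU) — off by 8.00°.

B = (0.00, 0.00) ✓; BP at 23.80° ✓; |BP| = 53.00 ✓; ∠BPS = 80.50° ✓; |PS| = 17.80 ✓; ∠(PS, SU) = 98.00° ✗; |SU| = 11.60 ✓.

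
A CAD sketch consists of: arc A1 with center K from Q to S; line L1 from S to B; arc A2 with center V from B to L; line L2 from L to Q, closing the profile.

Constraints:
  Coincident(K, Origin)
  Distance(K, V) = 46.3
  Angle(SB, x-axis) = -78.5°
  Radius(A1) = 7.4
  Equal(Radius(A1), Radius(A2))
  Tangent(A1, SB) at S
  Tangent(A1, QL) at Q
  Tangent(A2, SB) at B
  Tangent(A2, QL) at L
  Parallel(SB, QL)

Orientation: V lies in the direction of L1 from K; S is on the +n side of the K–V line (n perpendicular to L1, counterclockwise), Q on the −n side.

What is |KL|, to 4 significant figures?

46.89

The slot axis is L1's direction at -78.5°, so u = (cos -78.5°, sin -78.5°) = (0.1994, -0.9799) and n = (−sin -78.5°, cos -78.5°) = (0.9799, 0.1994). K is at the origin and V lies 46.3 along u from K, so V = 46.3·u = (9.231, -45.37). Tangency of A1 to both parallel lines with radius 7.4 puts S and Q at K ± 7.4·n: S = (7.251, 1.475), Q = (-7.251, -1.475). Equal radii place B and L the same way about V: B = V + 7.4·n = (16.48, -43.90), L = V − 7.4·n = (1.979, -46.85). Then |KL| = |L − K| = 46.89.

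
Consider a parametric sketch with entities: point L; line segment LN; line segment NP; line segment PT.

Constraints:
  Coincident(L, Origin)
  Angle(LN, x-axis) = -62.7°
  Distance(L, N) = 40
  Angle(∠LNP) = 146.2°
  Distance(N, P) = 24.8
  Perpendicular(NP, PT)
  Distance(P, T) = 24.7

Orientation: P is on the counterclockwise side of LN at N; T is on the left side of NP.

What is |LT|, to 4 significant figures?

58.09

∠LNP = 146.2°, so NP runs at -62.7° + (180° − 146.2°) = -28.90° from the x-axis; with |NP| = 24.8, P = N + 24.8·(cos -28.90°, sin -28.90°) = (40.06, -47.53). The perpendicularity gives PT at right angles to NP; with |PT| = 24.7 on the left of NP, T = P + 24.7·(0.4833, 0.8755) = (51.99, -25.91). Then |LT| = |T − L| = 58.09.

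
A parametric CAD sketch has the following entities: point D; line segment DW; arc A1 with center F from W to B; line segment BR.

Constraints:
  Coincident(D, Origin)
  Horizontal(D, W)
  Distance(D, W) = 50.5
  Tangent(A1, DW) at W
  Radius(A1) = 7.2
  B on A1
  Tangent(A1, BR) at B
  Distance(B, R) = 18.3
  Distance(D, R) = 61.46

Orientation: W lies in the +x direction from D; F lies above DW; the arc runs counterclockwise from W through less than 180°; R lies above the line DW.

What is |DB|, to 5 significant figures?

58.208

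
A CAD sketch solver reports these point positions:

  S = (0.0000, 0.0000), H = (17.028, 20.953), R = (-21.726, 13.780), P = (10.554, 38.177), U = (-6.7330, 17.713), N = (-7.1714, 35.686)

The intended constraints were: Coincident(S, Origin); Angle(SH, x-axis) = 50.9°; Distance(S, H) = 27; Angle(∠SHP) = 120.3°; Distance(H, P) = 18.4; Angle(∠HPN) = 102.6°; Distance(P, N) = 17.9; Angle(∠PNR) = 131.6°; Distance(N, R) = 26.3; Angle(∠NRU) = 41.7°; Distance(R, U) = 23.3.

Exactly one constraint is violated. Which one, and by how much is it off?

Distance(R, U) = 23.3 — off by 7.80.

S = (0.00, 0.00) ✓; SH at 50.90° ✓; |SH| = 27.00 ✓; ∠SHP = 120.3° ✓; |HP| = 18.40 ✓; ∠HPN = 102.6° ✓; |PN| = 17.90 ✓; ∠PNR = 131.6° ✓; |NR| = 26.30 ✓; ∠NRU = 41.70° ✓; |RU| = 15.50 ✗.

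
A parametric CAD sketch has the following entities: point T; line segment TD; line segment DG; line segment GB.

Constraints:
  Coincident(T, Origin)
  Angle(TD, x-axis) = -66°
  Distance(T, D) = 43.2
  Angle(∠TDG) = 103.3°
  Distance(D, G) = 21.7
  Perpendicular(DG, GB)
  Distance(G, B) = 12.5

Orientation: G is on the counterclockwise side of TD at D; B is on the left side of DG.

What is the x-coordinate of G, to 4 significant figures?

38.89

T is at the origin; TD runs at -66.0° with length 43.2, so D = 43.2·(cos -66.0°, sin -66.0°) = (17.57, -39.47). ∠TDG = 103.3°, so DG runs at -66.0° + (180° − 103.3°) = 10.70° from the x-axis; with |DG| = 21.7, G = D + 21.7·(cos 10.70°, sin 10.70°) = (38.89, -35.44). So G.x = 38.89.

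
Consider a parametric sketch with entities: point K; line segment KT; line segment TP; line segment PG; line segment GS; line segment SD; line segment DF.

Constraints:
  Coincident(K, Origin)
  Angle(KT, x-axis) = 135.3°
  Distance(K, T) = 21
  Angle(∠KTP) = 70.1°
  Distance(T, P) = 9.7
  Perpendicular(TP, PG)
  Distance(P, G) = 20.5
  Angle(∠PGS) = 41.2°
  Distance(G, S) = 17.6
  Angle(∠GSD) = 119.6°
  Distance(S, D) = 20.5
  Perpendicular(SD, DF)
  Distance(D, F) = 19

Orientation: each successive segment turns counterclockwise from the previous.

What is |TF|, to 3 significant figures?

23.5

K is at the origin; KT runs at 135.3° with length 21.0, so T = (-14.9, 14.8). ∠KTP = 70.1° gives TP at -115° from the x-axis; with |TP| = 9.7, P = (-19.0, 5.97). The perpendicularity gives PG at right angles to TP, so PG runs at -24.8°; with |PG| = 20.5, G = (-0.386, -2.63). ∠PGS = 41.2° gives GS at 114° from the x-axis; with |GS| = 17.6, S = (-7.54, 13.4). ∠GSD = 119.6° gives SD at 174° from the x-axis; with |SD| = 20.5, D = (-27.9, 15.4). SD ⟂ DF, so DF runs at -95.6°; with |DF| = 19.0, F = (-29.8, -3.46). Then |TF| = |F − T| = 23.5.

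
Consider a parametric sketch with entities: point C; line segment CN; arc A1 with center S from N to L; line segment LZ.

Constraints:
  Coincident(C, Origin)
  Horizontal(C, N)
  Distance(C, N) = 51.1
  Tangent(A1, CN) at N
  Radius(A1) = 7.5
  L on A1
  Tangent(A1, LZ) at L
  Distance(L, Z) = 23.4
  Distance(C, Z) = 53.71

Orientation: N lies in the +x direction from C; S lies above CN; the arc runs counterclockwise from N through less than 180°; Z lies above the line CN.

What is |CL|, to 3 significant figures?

58.5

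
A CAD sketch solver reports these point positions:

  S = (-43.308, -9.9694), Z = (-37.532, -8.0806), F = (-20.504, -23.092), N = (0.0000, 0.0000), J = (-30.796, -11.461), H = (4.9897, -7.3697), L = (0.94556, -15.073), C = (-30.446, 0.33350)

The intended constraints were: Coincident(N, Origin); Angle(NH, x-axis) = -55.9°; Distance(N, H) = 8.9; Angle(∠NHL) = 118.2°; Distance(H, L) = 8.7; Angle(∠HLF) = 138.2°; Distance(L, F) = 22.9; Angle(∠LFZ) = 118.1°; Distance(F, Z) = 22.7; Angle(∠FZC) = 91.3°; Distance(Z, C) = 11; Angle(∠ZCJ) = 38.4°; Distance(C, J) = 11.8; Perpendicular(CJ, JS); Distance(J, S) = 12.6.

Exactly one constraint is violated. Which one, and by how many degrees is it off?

Perpendicular(CJ, JS) — off by 5.10°.

N = (0.00, 0.00) ✓; NH at -55.90° ✓; |NH| = 8.900 ✓; ∠NHL = 118.2° ✓; |HL| = 8.700 ✓; ∠HLF = 138.2° ✓; |LF| = 22.90 ✓; ∠LFZ = 118.1° ✓; |FZ| = 22.70 ✓; ∠FZC = 91.30° ✓; |ZC| = 11.00 ✓; ∠ZCJ = 38.40° ✓; |CJ| = 11.80 ✓; ∠(CJ, JS) = 95.10° ✗; |JS| = 12.60 ✓.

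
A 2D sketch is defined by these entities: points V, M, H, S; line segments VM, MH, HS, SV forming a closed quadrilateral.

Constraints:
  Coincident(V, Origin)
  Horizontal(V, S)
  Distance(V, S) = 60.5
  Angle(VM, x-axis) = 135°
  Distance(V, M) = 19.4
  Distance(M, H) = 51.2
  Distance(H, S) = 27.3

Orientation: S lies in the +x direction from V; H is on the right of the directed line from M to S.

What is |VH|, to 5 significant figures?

34.192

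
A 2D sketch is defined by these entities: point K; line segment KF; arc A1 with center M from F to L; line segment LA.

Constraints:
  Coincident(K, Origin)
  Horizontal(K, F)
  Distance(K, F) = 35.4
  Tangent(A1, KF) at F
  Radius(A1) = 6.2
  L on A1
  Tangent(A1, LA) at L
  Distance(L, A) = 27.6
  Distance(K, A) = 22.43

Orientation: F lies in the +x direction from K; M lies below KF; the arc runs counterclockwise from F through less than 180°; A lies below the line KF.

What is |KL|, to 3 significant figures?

31.3

Checks: ∠(MF, FK) = 90.00° ✓; |MF| = 6.200 ✓; |ML| = 6.200 ✓; ∠(ML, LA) = 90.00° ✓; |LA| = 27.60 ✓; |KA| = 22.43 ✓.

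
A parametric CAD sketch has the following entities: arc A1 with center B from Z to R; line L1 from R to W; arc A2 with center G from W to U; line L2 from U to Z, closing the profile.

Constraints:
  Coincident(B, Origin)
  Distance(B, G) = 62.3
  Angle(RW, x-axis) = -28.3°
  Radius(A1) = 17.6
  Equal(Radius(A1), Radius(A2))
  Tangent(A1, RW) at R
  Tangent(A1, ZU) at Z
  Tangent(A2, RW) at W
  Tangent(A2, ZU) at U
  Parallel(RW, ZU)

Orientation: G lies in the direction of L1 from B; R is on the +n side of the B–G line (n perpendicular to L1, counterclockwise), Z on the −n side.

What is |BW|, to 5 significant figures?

64.738

Tangency of A1 to both parallel lines with radius 17.6 puts R and Z at B ± 17.6·n: R = (8.3440, 15.496), Z = (-8.3440, -15.496). Equal radii place W and U the same way about G: W = G + 17.6·n = (63.198, -14.039), U = G − 17.6·n = (46.510, -45.032). Then |BW| = |W − B| = 64.738.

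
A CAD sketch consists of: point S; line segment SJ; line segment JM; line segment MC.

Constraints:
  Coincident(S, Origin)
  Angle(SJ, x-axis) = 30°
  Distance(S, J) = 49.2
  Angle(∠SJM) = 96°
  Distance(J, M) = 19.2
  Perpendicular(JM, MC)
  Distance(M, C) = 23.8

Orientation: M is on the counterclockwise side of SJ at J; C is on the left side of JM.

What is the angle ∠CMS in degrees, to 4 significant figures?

26.45°

S is at the origin; SJ runs at 30.0° with length 49.2, so J = 49.2·(cos 30.0°, sin 30.0°) = (42.61, 24.60). ∠SJM = 96.0°, so JM runs at 30.0° + (180° − 96.0°) = 114.0° from the x-axis; with |JM| = 19.2, M = J + 19.2·(cos 114.0°, sin 114.0°) = (34.80, 42.14). JM ⟂ MC; with |MC| = 23.8 on the left of JM, C = M + 23.8·(-0.9135, -0.4067) = (13.06, 32.46). Then cos ∠CMS = MC·MS / (|MC||MS|), giving 26.45°.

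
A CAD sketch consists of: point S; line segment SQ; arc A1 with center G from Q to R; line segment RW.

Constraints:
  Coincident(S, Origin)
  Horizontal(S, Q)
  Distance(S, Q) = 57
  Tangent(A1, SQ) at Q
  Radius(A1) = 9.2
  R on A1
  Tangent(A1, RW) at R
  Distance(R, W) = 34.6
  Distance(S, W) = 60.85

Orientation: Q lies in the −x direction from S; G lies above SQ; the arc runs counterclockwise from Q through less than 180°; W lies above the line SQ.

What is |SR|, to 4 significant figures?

48.55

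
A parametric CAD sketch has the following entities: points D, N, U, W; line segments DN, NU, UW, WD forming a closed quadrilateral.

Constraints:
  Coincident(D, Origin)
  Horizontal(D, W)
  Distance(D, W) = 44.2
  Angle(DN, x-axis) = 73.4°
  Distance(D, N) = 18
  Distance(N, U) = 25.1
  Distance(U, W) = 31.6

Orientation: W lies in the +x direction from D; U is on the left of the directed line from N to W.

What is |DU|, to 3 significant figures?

39.2

D is at the origin; D and W share the same y with |DW| = 44.2 and W in +x, so W = (44.2, 0). DN runs at 73.4° with |DN| = 18.0, so N = (5.14, 17.2). U is determined by |NU| = 25.1 and |UW| = 31.6 together: it lies at the intersection of circle(N, 25.1) and circle(W, 31.6). With |NW| = 42.7, the foot of the radical line on NW is 17.0 from N and the perpendicular offset is √(25.1² − 17.0²) = 18.4. Taking the left-of-NW solution: U = (28.2, 27.2).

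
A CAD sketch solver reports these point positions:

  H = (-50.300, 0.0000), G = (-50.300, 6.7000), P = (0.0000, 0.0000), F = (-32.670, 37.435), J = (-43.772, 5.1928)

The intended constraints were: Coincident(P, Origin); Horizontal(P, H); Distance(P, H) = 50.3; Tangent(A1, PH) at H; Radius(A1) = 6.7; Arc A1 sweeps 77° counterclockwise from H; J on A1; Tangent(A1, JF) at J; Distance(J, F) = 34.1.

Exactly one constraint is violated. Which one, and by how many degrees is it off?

Tangent(A1, JF) at J — off by 6.00°.

P = (0.00, 0.00) ✓; P.y = 0.00, H.y = 0.00 ✓; |PH| = 50.30 ✓; ∠(GH, HP) = 90.00° ✓; |GH| = 6.700 ✓; bearing(G→J) − bearing(G→H) = 77.00° ✓; |GJ| = 6.700 ✓; ∠(GJ, JF) = 96.00° ✗; |JF| = 34.10 ✓.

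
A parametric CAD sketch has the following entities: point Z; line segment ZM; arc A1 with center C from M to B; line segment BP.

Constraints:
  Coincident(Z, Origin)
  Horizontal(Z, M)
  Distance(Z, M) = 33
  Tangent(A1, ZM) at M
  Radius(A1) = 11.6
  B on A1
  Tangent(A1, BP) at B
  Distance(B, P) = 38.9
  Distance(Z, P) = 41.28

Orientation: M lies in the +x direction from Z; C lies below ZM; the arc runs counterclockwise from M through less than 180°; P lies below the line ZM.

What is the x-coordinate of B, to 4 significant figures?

22.67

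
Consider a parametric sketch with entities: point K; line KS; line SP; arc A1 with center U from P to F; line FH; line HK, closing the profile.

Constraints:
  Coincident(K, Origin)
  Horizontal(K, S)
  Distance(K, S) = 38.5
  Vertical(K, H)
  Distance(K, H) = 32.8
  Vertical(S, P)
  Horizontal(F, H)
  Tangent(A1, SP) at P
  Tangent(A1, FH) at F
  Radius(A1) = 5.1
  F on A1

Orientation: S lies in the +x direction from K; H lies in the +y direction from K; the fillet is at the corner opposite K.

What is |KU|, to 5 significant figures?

43.392

KH is vertical with |KH| = 32.8 and H on the +y side, so H = (0.0000, 32.800). The virtual corner opposite K is at (38.500, 32.800). A1 meets SP tangentially, so UP is at right angles to SP and tangency of A1 to FH means the radius UF is perpendicular to FH, with radius 5.1, so the center U sits 5.1 in from both sides at U = (33.400, 27.700). Then |KU| = |U − K| = 43.392.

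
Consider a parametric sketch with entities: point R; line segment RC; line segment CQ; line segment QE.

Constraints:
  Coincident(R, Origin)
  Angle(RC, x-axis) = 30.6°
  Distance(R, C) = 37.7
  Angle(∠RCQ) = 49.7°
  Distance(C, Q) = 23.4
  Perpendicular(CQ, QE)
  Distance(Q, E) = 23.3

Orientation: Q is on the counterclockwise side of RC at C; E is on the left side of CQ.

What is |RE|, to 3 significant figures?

5.54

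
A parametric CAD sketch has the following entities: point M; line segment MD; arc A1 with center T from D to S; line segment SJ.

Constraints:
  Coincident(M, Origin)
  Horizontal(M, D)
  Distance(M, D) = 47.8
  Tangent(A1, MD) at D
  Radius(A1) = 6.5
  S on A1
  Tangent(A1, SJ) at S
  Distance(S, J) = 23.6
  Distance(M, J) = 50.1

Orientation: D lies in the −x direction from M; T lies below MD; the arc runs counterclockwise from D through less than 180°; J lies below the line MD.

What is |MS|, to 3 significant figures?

54.2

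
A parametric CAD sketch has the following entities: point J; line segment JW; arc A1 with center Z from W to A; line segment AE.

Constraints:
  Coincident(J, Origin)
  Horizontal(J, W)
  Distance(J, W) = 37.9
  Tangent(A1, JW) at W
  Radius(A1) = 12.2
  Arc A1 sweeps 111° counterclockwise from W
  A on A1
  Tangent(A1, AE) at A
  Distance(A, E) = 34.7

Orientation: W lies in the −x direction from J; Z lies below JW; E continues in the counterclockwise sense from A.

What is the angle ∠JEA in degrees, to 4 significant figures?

57.97°

On A1, W sits at bearing 90° from Z; a 111° counterclockwise sweep puts A at bearing 201°, so A = Z + 12.2·(cos 201°, sin 201°) = (-49.29, -16.57). Since A1 is tangent to AE there, ZA ⟂ AE, so AE runs along (−sin 201°, cos 201°); with |AE| = 34.7, E = (-36.85, -48.97). Then cos ∠JEA = EJ·EA / (|EJ||EA|), giving 57.97°.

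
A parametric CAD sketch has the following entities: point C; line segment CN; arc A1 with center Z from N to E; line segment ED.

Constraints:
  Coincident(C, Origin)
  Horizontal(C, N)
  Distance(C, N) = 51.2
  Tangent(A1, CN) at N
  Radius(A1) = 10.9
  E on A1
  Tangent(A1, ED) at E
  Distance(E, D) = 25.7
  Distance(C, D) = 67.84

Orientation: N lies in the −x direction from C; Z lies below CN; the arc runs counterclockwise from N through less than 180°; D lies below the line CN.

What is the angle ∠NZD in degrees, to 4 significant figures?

170.3°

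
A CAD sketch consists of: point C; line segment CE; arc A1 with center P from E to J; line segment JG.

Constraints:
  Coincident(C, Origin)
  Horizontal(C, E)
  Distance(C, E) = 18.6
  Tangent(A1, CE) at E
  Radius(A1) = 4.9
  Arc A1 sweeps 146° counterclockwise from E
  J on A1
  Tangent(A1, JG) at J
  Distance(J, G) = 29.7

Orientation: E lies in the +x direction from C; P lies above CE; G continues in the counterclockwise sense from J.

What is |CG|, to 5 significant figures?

25.780

On A1, E sits at bearing -90° from P; a 146° counterclockwise sweep puts J at bearing 56°, so J = P + 4.9·(cos 56°, sin 56°) = (21.340, 8.9623). Since A1 is tangent to JG there, PJ ⟂ JG, so JG runs along (−sin 56°, cos 56°); with |JG| = 29.7, G = (-3.2824, 25.570). Then |CG| = |G − C| = 25.780.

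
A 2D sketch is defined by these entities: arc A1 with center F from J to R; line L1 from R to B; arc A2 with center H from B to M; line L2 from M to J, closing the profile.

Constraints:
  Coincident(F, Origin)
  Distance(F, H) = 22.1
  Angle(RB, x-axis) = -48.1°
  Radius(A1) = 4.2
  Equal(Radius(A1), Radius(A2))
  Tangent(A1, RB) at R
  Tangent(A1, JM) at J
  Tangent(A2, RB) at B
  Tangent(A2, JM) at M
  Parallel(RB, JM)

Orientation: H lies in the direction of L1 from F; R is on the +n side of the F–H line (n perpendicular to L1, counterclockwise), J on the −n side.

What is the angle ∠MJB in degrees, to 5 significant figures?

20.811°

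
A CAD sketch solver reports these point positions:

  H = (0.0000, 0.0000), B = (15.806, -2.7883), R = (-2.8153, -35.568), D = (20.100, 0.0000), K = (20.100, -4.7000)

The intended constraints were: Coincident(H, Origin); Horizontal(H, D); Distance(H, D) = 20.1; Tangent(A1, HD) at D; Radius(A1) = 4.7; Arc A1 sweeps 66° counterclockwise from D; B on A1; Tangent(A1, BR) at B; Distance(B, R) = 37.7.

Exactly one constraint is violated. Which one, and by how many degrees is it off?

Tangent(A1, BR) at B — off by 5.60°.

H = (0.00, 0.00) ✓; H.y = 0.00, D.y = 0.00 ✓; |HD| = 20.10 ✓; ∠(KD, DH) = 90.00° ✓; |KD| = 4.700 ✓; bearing(K→B) − bearing(K→D) = 66.00° ✓; |KB| = 4.700 ✓; ∠(KB, BR) = 95.60° ✗; |BR| = 37.70 ✓.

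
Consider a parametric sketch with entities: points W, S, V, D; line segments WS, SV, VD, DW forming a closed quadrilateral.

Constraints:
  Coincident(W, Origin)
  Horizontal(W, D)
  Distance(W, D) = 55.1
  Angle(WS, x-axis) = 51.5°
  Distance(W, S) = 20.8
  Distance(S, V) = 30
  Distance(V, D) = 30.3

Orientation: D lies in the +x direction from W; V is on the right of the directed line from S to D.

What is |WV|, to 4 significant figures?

28.61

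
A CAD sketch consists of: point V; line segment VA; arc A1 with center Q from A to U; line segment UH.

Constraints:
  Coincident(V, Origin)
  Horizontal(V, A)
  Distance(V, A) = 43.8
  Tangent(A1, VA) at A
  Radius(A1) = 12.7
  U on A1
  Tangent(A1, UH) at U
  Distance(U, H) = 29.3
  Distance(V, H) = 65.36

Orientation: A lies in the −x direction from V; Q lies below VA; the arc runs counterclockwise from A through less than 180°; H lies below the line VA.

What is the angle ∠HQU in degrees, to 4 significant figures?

66.57°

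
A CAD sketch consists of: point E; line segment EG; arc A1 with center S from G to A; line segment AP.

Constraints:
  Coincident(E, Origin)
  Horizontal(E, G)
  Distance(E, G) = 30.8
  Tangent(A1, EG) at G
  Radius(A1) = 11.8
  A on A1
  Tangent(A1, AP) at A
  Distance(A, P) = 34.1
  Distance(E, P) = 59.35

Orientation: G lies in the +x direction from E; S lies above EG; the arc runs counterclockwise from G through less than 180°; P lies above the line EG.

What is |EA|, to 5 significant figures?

44.668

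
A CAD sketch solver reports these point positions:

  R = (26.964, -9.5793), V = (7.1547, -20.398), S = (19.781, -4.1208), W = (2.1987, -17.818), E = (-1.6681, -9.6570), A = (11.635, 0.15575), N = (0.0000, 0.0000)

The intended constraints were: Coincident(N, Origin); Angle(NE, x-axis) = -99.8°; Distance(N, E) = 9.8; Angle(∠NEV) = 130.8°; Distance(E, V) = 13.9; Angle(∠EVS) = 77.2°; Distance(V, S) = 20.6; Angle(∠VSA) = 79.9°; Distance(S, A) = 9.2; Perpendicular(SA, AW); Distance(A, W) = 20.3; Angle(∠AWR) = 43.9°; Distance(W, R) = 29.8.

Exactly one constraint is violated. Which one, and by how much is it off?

Distance(W, R) = 29.8 — off by 3.70.

N = (0.00, 0.00) ✓; NE at -99.80° ✓; |NE| = 9.800 ✓; ∠NEV = 130.8° ✓; |EV| = 13.90 ✓; ∠EVS = 77.20° ✓; |VS| = 20.60 ✓; ∠VSA = 79.90° ✓; |SA| = 9.200 ✓; ∠(SA, AW) = 90.00° ✓; |AW| = 20.30 ✓; ∠AWR = 43.90° ✓; |WR| = 26.10 ✗.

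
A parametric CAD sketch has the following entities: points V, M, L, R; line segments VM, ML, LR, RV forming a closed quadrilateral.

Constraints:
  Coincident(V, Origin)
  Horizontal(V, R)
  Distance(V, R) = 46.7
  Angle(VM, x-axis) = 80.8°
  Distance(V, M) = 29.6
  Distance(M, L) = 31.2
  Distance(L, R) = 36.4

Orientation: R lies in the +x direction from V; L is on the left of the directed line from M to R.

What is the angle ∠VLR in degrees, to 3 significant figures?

63.7°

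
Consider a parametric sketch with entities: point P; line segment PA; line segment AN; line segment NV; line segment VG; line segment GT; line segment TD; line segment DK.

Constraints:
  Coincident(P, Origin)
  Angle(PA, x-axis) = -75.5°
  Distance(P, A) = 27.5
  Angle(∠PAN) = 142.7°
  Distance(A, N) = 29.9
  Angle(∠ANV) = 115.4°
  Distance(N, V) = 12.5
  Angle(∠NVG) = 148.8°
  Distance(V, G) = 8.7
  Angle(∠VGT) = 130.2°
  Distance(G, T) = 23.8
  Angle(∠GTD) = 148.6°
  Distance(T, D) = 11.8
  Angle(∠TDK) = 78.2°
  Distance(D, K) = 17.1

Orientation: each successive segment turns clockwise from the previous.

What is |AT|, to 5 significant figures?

36.504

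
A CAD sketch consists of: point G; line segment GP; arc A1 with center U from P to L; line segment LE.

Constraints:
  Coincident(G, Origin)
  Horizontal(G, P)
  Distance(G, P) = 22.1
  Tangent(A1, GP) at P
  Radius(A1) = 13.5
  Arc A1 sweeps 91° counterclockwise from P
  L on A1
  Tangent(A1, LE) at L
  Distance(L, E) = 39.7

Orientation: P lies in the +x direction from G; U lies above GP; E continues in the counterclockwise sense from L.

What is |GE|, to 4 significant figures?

63.82

G is at the origin; GP is horizontal with |GP| = 22.1 and P on the +x side, so P = (22.10, 0.000). Since A1 is tangent to GP there, UP ⟂ GP, so U = P + (0, 13.5) = (22.10, 13.50). On A1, P sits at bearing -90° from U; a 91° counterclockwise sweep puts L at bearing 1°, so L = U + 13.5·(cos 1°, sin 1°) = (35.60, 13.74). Tangency of A1 to LE means the radius UL is perpendicular to LE, so LE runs along (−sin 1°, cos 1°); with |LE| = 39.7, E = (34.91, 53.43). Then |GE| = |E − G| = 63.82.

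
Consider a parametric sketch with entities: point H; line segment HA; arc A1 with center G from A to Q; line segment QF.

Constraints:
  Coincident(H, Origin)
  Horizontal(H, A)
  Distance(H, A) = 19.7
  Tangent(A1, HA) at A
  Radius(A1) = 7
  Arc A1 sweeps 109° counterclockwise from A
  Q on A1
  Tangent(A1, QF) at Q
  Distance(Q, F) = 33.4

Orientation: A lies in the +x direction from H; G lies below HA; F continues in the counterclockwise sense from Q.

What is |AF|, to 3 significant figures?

41.1

On A1, A sits at bearing 90° from G; a 109° counterclockwise sweep puts Q at bearing 199°, so Q = G + 7.0·(cos 199°, sin 199°) = (13.1, -9.28). Since A1 is tangent to QF there, GQ ⟂ QF, so QF runs along (−sin 199°, cos 199°); with |QF| = 33.4, F = (24.0, -40.9). Then |AF| = |F − A| = 41.1.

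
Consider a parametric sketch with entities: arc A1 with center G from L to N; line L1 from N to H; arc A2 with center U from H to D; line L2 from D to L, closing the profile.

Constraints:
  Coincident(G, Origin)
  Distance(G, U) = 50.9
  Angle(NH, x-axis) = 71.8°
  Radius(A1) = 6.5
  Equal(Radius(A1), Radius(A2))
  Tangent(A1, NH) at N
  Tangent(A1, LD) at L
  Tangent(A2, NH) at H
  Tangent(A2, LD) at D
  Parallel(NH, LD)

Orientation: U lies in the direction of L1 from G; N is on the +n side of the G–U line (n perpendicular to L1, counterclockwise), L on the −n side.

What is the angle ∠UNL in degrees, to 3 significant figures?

82.7°

G is at the origin and U lies 50.9 along u from G, so U = 50.9·u = (15.9, 48.4). Tangency of A1 to both parallel lines with radius 6.5 puts N and L at G ± 6.5·n: N = (-6.17, 2.03), L = (6.17, -2.03). Then cos ∠UNL = NU·NL / (|NU||NL|), giving 82.7°.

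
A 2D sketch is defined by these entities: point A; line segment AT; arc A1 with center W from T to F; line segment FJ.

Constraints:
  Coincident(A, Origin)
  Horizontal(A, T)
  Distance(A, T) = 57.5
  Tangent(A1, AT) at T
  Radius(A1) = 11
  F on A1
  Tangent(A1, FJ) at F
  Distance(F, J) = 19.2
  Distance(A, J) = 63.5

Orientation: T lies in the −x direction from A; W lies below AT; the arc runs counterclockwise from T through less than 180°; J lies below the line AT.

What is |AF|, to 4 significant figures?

68.51

A is at the origin; AT is horizontal with |AT| = 57.5 and T on the −x side, so T = (-57.50, 0.000). A1 meets AT tangentially, so WT is at right angles to AT, so W = T + (0, -11) = (-57.50, -11.00). Since WF ⟂ FJ (tangency), |WJ| = √(11.0² + 19.2²) = 22.13 regardless of where F sits on A1. So J lies on both circle(A, 63.5) and circle(W, 22.13); the below-AT intersection is J = (-54.31, -32.90). F is the foot of the tangent from J: F = (-66.16, -17.79).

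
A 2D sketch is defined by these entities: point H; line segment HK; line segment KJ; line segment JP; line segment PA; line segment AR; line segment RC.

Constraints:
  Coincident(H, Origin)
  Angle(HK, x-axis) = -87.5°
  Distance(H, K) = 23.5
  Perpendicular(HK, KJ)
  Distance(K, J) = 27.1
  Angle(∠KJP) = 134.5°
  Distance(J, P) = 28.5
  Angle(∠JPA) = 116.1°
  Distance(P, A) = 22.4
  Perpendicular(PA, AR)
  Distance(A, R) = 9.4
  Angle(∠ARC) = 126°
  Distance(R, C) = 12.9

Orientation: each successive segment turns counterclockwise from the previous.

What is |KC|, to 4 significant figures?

37.52

The perpendicularity gives AR at right angles to PA, so AR runs at -158.1°; with |AR| = 9.4, R = (30.09, 16.16). ∠ARC = 126.0° gives RC at -104.1° from the x-axis; with |RC| = 12.9, C = (26.95, 3.650). Then |KC| = |C − K| = 37.52.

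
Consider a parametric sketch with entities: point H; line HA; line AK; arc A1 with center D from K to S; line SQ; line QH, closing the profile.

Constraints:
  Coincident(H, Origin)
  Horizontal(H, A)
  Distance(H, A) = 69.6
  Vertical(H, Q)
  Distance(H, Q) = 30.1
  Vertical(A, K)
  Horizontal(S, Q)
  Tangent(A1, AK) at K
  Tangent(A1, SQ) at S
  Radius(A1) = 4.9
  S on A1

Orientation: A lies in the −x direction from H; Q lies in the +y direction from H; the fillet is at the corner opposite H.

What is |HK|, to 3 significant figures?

74.0

H is at the origin; H and A share the same y with |HA| = 69.6 and A on the −x side, so A = (-69.6, 0.00). HQ is vertical with |HQ| = 30.1 and Q on the +y side, so Q = (0.00, 30.1). The virtual corner opposite H is at (-69.6, 30.1). Tangency of A1 to AK means the radius DK is perpendicular to AK and A1 meets SQ tangentially, so DS is at right angles to SQ, with radius 4.9, so the center D sits 4.9 in from both sides at D = (-64.7, 25.2). That places the tangent points at K = (-69.6, 25.2) on AK and S = (-64.7, 30.1) on SQ. Then |HK| = |K − H| = 74.0.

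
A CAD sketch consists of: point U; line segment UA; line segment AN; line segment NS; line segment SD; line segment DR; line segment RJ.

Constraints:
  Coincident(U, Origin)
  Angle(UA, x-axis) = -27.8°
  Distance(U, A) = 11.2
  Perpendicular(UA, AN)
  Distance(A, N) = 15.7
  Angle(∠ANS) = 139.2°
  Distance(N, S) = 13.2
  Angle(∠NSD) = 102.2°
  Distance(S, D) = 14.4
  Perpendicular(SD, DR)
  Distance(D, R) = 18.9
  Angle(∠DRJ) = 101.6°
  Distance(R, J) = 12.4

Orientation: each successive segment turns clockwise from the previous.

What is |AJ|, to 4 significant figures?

5.842

U is at the origin; UA runs at -27.8° with length 11.2, so A = (9.907, -5.224). The perpendicularity gives AN at right angles to UA, so AN runs at -117.8°; with |AN| = 15.7, N = (2.585, -19.11). ∠ANS = 139.2° gives NS at -158.6° from the x-axis; with |NS| = 13.2, S = (-9.705, -23.93). ∠NSD = 102.2° gives SD at 123.6° from the x-axis; with |SD| = 14.4, D = (-17.67, -11.93). The perpendicularity gives DR at right angles to SD, so DR runs at 33.60°; with |DR| = 18.9, R = (-1.932, -1.475). ∠DRJ = 101.6° gives RJ at -44.80° from the x-axis; with |RJ| = 12.4, J = (6.867, -10.21). Then |AJ| = |J − A| = 5.842.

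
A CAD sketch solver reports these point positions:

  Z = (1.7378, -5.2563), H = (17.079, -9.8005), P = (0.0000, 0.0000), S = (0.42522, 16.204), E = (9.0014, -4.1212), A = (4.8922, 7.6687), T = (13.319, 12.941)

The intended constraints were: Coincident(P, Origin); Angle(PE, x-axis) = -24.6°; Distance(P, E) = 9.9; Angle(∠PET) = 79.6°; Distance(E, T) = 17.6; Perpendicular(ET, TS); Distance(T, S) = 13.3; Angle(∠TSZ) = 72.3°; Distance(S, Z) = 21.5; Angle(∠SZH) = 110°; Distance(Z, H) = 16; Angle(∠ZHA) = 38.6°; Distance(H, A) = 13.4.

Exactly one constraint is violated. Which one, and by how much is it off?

Distance(H, A) = 13.4 — off by 7.90.

P = (0.00, 0.00) ✓; PE at -24.60° ✓; |PE| = 9.900 ✓; ∠PET = 79.60° ✓; |ET| = 17.60 ✓; ∠(ET, TS) = 90.00° ✓; |TS| = 13.30 ✓; ∠TSZ = 72.30° ✓; |SZ| = 21.50 ✓; ∠SZH = 110.0° ✓; |ZH| = 16.00 ✓; ∠ZHA = 38.60° ✓; |HA| = 21.30 ✗.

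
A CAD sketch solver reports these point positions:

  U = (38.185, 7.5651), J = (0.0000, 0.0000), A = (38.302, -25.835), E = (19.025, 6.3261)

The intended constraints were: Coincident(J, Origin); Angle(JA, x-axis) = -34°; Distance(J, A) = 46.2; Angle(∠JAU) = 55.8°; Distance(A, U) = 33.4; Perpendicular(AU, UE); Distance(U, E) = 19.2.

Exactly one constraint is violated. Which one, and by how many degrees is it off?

Perpendicular(AU, UE) — off by 3.50°.

J = (0.00, 0.00) ✓; JA at -34.00° ✓; |JA| = 46.20 ✓; ∠JAU = 55.80° ✓; |AU| = 33.40 ✓; ∠(AU, UE) = 93.50° ✗; |UE| = 19.20 ✓.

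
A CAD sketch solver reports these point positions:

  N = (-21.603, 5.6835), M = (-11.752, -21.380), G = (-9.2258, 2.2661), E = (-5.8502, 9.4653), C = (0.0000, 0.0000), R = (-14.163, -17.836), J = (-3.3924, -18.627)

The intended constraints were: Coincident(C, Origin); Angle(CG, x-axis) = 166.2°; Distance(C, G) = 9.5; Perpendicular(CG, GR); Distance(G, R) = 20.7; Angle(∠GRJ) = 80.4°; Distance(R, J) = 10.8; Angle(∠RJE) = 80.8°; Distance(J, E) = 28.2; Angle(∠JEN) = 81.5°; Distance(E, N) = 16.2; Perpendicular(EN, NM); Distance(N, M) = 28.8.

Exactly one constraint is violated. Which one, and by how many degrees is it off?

Perpendicular(EN, NM) — off by 6.50°.

C = (0.00, 0.00) ✓; CG at 166.2° ✓; |CG| = 9.500 ✓; ∠(CG, GR) = 90.00° ✓; |GR| = 20.70 ✓; ∠GRJ = 80.40° ✓; |RJ| = 10.80 ✓; ∠RJE = 80.80° ✓; |JE| = 28.20 ✓; ∠JEN = 81.50° ✓; |EN| = 16.20 ✓; ∠(EN, NM) = 96.50° ✗; |NM| = 28.80 ✓.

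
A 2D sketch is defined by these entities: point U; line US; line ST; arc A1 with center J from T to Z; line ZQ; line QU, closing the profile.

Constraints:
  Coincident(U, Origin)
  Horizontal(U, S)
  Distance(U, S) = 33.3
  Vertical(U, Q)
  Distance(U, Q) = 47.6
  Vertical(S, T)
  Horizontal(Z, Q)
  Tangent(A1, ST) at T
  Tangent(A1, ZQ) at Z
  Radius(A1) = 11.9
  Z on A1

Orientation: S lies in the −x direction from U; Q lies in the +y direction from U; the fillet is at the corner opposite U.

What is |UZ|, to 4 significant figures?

52.19

The virtual corner opposite U is at (-33.30, 47.60). Since A1 is tangent to ST there, JT ⟂ ST and the tangent condition forces JZ to be normal to ZQ, with radius 11.9, so the center J sits 11.9 in from both sides at J = (-21.40, 35.70). That places the tangent points at T = (-33.30, 35.70) on ST and Z = (-21.40, 47.60) on ZQ. Then |UZ| = |Z − U| = 52.19.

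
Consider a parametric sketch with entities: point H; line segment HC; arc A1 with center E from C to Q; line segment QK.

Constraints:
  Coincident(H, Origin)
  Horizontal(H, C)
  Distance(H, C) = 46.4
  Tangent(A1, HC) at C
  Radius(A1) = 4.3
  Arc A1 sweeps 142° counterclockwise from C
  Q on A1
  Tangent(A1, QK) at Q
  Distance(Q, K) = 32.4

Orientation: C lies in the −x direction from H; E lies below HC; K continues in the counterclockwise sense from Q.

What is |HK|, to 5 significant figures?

36.287

H is at the origin; HC is horizontal with |HC| = 46.4 and C on the −x side, so C = (-46.400, 0.0000). A1 meets HC tangentially, so EC is at right angles to HC, so E = C + (0, -4.3) = (-46.400, -4.3000). On A1, C sits at bearing 90° from E; a 142° counterclockwise sweep puts Q at bearing 232°, so Q = E + 4.3·(cos 232°, sin 232°) = (-49.047, -7.6884). Since A1 is tangent to QK there, EQ ⟂ QK, so QK runs along (−sin 232°, cos 232°); with |QK| = 32.4, K = (-23.516, -27.636). Then |HK| = |K − H| = 36.287.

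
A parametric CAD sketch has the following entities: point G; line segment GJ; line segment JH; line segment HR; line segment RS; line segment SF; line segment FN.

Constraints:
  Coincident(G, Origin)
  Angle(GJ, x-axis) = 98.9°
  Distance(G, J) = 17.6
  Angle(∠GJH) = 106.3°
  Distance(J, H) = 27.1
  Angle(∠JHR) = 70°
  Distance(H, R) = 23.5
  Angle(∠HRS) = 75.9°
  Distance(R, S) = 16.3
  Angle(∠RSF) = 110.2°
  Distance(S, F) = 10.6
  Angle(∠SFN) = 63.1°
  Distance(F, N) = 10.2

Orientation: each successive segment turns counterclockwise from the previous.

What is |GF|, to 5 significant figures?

19.315

G is at the origin; GJ runs at 98.9° with length 17.6, so J = (-2.7229, 17.388). ∠GJH = 106.3° gives JH at 172.60° from the x-axis; with |JH| = 27.1, H = (-29.597, 20.878). ∠JHR = 70.0° gives HR at -77.400° from the x-axis; with |HR| = 23.5, R = (-24.471, -2.0556). ∠HRS = 75.9° gives RS at 26.700° from the x-axis; with |RS| = 16.3, S = (-9.9089, 5.2683). ∠RSF = 110.2° gives SF at 96.500° from the x-axis; with |SF| = 10.6, F = (-11.109, 15.800). Then |GF| = |F − G| = 19.315.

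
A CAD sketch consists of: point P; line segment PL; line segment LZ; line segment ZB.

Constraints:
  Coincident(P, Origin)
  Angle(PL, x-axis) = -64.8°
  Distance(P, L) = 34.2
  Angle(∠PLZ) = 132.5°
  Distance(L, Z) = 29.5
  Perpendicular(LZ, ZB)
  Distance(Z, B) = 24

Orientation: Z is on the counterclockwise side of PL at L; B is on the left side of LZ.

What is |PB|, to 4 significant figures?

52.62

P is at the origin; PL runs at -64.8° with length 34.2, so L = 34.2·(cos -64.8°, sin -64.8°) = (14.56, -30.95). ∠PLZ = 132.5°, so LZ runs at -64.8° + (180° − 132.5°) = -17.30° from the x-axis; with |LZ| = 29.5, Z = L + 29.5·(cos -17.30°, sin -17.30°) = (42.73, -39.72). LZ ⟂ ZB; with |ZB| = 24.0 on the left of LZ, B = Z + 24.0·(0.2974, 0.9548) = (49.86, -16.80). Then |PB| = |B − P| = 52.62.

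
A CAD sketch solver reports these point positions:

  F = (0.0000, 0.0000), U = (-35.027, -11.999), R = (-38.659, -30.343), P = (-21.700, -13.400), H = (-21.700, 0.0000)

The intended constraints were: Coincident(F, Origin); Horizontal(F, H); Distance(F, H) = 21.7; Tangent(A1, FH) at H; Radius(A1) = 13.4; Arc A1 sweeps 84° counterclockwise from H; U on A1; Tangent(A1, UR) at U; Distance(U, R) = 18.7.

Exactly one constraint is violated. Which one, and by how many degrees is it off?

Tangent(A1, UR) at U — off by 5.20°.

F = (0.00, 0.00) ✓; F.y = 0.00, H.y = 0.00 ✓; |FH| = 21.70 ✓; ∠(PH, HF) = 90.00° ✓; |PH| = 13.40 ✓; bearing(P→U) − bearing(P→H) = 84.00° ✓; |PU| = 13.40 ✓; ∠(PU, UR) = 95.20° ✗; |UR| = 18.70 ✓.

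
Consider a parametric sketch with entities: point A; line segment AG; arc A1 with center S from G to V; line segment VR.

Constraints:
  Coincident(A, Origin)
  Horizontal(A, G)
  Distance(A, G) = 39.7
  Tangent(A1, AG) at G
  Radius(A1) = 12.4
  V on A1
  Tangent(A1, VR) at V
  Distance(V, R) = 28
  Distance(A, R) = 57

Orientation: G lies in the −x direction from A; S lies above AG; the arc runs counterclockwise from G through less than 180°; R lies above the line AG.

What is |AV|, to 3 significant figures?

32.6

A is at the origin; AG is horizontal with |AG| = 39.7 and G on the −x side, so G = (-39.7, 0.00). Tangency of A1 to AG means the radius SG is perpendicular to AG, so S = G + (0, 12.4) = (-39.7, 12.4). Since SV ⟂ VR (tangency), |SR| = √(12.4² + 28.0²) = 30.6 regardless of where V sits on A1. So R lies on both circle(A, 57.0) and circle(S, 30.6); the above-AG intersection is R = (-37.5, 42.9). V is the foot of the tangent from R: V = (-28.0, 16.6).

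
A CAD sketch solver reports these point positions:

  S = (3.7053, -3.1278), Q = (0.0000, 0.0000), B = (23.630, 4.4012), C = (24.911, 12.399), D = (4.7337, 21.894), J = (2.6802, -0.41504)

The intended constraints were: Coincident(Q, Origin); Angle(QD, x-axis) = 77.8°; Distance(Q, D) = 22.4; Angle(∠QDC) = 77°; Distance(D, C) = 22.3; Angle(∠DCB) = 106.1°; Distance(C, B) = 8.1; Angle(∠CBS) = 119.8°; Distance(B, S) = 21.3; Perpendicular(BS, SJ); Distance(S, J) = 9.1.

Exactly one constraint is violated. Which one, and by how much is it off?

Distance(S, J) = 9.1 — off by 6.20.

Q = (0.00, 0.00) ✓; QD at 77.80° ✓; |QD| = 22.40 ✓; ∠QDC = 77.00° ✓; |DC| = 22.30 ✓; ∠DCB = 106.1° ✓; |CB| = 8.100 ✓; ∠CBS = 119.8° ✓; |BS| = 21.30 ✓; ∠(BS, SJ) = 90.00° ✓; |SJ| = 2.900 ✗.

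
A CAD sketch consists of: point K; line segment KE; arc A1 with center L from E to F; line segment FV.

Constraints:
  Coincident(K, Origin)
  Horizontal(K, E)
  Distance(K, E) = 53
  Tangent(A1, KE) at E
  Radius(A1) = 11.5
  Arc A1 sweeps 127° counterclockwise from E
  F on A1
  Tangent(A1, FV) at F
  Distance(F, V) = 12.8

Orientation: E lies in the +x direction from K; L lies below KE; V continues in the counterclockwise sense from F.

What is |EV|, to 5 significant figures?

28.682

K is at the origin; KE is horizontal with |KE| = 53.0 and E on the +x side, so E = (53.000, 0.0000). The tangent condition forces LE to be normal to KE, so L = E + (0, -11.5) = (53.000, -11.500). On A1, E sits at bearing 90° from L; a 127° counterclockwise sweep puts F at bearing 217°, so F = L + 11.5·(cos 217°, sin 217°) = (43.816, -18.421). The tangent condition forces LF to be normal to FV, so FV runs along (−sin 217°, cos 217°); with |FV| = 12.8, V = (51.519, -28.643). Then |EV| = |V − E| = 28.682.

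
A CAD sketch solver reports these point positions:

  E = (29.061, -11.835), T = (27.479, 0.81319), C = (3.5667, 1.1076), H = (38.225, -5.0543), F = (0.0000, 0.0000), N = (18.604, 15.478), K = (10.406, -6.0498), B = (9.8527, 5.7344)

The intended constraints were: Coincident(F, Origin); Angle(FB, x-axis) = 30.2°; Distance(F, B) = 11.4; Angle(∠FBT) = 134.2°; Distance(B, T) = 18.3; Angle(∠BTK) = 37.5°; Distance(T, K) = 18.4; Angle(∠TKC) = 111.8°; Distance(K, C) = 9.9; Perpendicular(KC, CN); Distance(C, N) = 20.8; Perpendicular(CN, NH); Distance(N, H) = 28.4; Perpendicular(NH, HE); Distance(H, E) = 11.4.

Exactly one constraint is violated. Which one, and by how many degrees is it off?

Perpendicular(NH, HE) — off by 7.20°.

F = (0.00, 0.00) ✓; FB at 30.20° ✓; |FB| = 11.40 ✓; ∠FBT = 134.2° ✓; |BT| = 18.30 ✓; ∠BTK = 37.50° ✓; |TK| = 18.40 ✓; ∠TKC = 111.8° ✓; |KC| = 9.900 ✓; ∠(KC, CN) = 90.00° ✓; |CN| = 20.80 ✓; ∠(CN, NH) = 90.00° ✓; |NH| = 28.40 ✓; ∠(NH, HE) = 97.20° ✗; |HE| = 11.40 ✓.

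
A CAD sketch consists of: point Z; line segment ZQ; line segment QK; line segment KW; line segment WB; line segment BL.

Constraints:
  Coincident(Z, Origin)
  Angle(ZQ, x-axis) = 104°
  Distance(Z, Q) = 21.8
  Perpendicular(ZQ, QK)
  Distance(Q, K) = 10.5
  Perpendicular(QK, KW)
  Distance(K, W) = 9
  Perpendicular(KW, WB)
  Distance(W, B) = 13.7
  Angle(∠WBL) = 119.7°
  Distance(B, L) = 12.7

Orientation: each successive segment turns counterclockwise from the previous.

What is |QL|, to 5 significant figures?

9.7073

Z is at the origin; ZQ runs at 104.0° with length 21.8, so Q = (-5.2739, 21.152). ZQ is perpendicular to QK, so QK runs at -166.00°; with |QK| = 10.5, K = (-15.462, 18.612). The perpendicularity gives KW at right angles to QK, so KW runs at -76.000°; with |KW| = 9.0, W = (-13.285, 9.8796). KW ⟂ WB, so WB runs at 14.000°; with |WB| = 13.7, B = (0.0083461, 13.194). ∠WBL = 119.7° gives BL at 74.300° from the x-axis; with |BL| = 12.7, L = (3.4450, 25.420). Then |QL| = |L − Q| = 9.7073.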